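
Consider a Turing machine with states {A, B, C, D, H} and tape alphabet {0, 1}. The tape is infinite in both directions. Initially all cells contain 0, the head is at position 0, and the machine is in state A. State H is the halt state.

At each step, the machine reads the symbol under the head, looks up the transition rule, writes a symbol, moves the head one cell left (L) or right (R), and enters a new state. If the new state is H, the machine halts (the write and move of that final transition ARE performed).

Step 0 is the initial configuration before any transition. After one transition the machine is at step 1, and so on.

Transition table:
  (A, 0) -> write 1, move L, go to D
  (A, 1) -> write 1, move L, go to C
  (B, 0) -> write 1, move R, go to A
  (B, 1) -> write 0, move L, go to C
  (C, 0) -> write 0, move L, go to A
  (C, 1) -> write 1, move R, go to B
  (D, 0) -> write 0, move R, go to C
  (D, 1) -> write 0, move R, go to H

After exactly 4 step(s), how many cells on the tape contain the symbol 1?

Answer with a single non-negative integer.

Answer: 2

Derivation:
Step 1: in state A at pos 0, read 0 -> (A,0)->write 1,move L,goto D. Now: state=D, head=-1, tape[-2..1]=0010 (head:  ^)
Step 2: in state D at pos -1, read 0 -> (D,0)->write 0,move R,goto C. Now: state=C, head=0, tape[-2..1]=0010 (head:   ^)
Step 3: in state C at pos 0, read 1 -> (C,1)->write 1,move R,goto B. Now: state=B, head=1, tape[-2..2]=00100 (head:    ^)
Step 4: in state B at pos 1, read 0 -> (B,0)->write 1,move R,goto A. Now: state=A, head=2, tape[-2..3]=001100 (head:     ^)
Cells containing 1 after step 4: {0, 1} -> 2 cell(s)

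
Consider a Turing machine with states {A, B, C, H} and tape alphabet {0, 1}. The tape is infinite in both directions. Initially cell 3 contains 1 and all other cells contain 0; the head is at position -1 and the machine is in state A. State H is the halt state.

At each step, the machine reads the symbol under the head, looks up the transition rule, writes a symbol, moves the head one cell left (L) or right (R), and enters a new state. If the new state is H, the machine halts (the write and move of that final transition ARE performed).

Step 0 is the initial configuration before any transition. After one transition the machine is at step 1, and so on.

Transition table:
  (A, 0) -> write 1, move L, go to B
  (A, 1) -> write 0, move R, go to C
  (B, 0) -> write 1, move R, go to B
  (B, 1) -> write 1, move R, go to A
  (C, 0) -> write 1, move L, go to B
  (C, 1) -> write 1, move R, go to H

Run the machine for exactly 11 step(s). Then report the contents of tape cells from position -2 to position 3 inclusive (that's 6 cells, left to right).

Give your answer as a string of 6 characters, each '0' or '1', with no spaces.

Answer: 111111

Derivation:
Step 1: in state A at pos -1, read 0 -> (A,0)->write 1,move L,goto B. Now: state=B, head=-2, tape[-3..4]=00100010 (head:  ^)
Step 2: in state B at pos -2, read 0 -> (B,0)->write 1,move R,goto B. Now: state=B, head=-1, tape[-3..4]=01100010 (head:   ^)
Step 3: in state B at pos -1, read 1 -> (B,1)->write 1,move R,goto A. Now: state=A, head=0, tape[-3..4]=01100010 (head:    ^)
Step 4: in state A at pos 0, read 0 -> (A,0)->write 1,move L,goto B. Now: state=B, head=-1, tape[-3..4]=01110010 (head:   ^)
Step 5: in state B at pos -1, read 1 -> (B,1)->write 1,move R,goto A. Now: state=A, head=0, tape[-3..4]=01110010 (head:    ^)
Step 6: in state A at pos 0, read 1 -> (A,1)->write 0,move R,goto C. Now: state=C, head=1, tape[-3..4]=01100010 (head:     ^)
Step 7: in state C at pos 1, read 0 -> (C,0)->write 1,move L,goto B. Now: state=B, head=0, tape[-3..4]=01101010 (head:    ^)
Step 8: in state B at pos 0, read 0 -> (B,0)->write 1,move R,goto B. Now: state=B, head=1, tape[-3..4]=01111010 (head:     ^)
Step 9: in state B at pos 1, read 1 -> (B,1)->write 1,move R,goto A. Now: state=A, head=2, tape[-3..4]=01111010 (head:      ^)
Step 10: in state A at pos 2, read 0 -> (A,0)->write 1,move L,goto B. Now: state=B, head=1, tape[-3..4]=01111110 (head:     ^)
Step 11: in state B at pos 1, read 1 -> (B,1)->write 1,move R,goto A. Now: state=A, head=2, tape[-3..4]=01111110 (head:      ^)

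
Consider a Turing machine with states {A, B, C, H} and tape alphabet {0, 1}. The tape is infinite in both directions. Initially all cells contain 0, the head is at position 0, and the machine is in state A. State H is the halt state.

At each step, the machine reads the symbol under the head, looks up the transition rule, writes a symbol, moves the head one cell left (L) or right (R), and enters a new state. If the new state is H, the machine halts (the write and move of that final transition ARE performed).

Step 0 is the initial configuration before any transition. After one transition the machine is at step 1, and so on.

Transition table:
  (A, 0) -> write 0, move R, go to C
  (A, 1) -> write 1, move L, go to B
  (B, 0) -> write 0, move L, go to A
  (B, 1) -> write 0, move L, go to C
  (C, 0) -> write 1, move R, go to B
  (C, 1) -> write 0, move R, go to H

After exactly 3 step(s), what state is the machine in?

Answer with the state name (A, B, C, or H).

Step 1: in state A at pos 0, read 0 -> (A,0)->write 0,move R,goto C. Now: state=C, head=1, tape[-1..2]=0000 (head:   ^)
Step 2: in state C at pos 1, read 0 -> (C,0)->write 1,move R,goto B. Now: state=B, head=2, tape[-1..3]=00100 (head:    ^)
Step 3: in state B at pos 2, read 0 -> (B,0)->write 0,move L,goto A. Now: state=A, head=1, tape[-1..3]=00100 (head:   ^)

Answer: A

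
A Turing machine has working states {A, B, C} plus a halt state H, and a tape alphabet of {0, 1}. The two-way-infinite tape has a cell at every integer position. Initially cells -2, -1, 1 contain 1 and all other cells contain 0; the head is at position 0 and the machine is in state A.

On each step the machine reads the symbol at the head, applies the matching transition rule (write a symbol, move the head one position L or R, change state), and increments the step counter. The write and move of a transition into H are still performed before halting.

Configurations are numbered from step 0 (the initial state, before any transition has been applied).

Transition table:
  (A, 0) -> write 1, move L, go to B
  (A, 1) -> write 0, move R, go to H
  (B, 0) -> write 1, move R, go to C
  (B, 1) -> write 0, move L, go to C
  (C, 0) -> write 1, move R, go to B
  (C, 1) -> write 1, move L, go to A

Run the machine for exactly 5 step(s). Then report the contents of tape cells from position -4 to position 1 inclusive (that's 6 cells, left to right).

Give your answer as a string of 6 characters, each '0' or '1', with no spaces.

Step 1: in state A at pos 0, read 0 -> (A,0)->write 1,move L,goto B. Now: state=B, head=-1, tape[-3..2]=011110 (head:   ^)
Step 2: in state B at pos -1, read 1 -> (B,1)->write 0,move L,goto C. Now: state=C, head=-2, tape[-3..2]=010110 (head:  ^)
Step 3: in state C at pos -2, read 1 -> (C,1)->write 1,move L,goto A. Now: state=A, head=-3, tape[-4..2]=0010110 (head:  ^)
Step 4: in state A at pos -3, read 0 -> (A,0)->write 1,move L,goto B. Now: state=B, head=-4, tape[-5..2]=00110110 (head:  ^)
Step 5: in state B at pos -4, read 0 -> (B,0)->write 1,move R,goto C. Now: state=C, head=-3, tape[-5..2]=01110110 (head:   ^)

Answer: 111011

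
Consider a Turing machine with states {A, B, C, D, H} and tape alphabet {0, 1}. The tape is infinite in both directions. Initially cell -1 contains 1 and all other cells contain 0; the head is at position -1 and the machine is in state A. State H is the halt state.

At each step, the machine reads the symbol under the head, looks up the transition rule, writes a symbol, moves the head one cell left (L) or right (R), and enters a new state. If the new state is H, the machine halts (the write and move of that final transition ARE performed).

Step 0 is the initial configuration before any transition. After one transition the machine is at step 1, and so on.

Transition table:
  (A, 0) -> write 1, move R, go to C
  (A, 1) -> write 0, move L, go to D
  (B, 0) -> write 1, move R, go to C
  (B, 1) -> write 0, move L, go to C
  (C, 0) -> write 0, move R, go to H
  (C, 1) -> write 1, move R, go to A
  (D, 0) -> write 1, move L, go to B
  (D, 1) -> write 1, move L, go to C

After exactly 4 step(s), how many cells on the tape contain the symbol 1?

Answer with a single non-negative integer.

Answer: 2

Derivation:
Step 1: in state A at pos -1, read 1 -> (A,1)->write 0,move L,goto D. Now: state=D, head=-2, tape[-3..0]=0000 (head:  ^)
Step 2: in state D at pos -2, read 0 -> (D,0)->write 1,move L,goto B. Now: state=B, head=-3, tape[-4..0]=00100 (head:  ^)
Step 3: in state B at pos -3, read 0 -> (B,0)->write 1,move R,goto C. Now: state=C, head=-2, tape[-4..0]=01100 (head:   ^)
Step 4: in state C at pos -2, read 1 -> (C,1)->write 1,move R,goto A. Now: state=A, head=-1, tape[-4..0]=01100 (head:    ^)
Cells containing 1 after step 4: {-3, -2} -> 2 cell(s)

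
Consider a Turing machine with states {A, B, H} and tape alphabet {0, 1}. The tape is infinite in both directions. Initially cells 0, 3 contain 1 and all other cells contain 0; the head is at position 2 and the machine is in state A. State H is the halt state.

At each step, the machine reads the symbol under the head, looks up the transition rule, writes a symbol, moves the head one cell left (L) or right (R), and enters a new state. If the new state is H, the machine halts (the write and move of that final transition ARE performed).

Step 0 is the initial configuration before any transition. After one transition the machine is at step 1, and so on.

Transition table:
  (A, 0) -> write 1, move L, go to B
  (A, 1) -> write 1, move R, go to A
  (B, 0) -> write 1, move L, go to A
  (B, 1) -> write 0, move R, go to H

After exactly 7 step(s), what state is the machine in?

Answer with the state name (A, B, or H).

Step 1: in state A at pos 2, read 0 -> (A,0)->write 1,move L,goto B. Now: state=B, head=1, tape[-1..4]=010110 (head:   ^)
Step 2: in state B at pos 1, read 0 -> (B,0)->write 1,move L,goto A. Now: state=A, head=0, tape[-1..4]=011110 (head:  ^)
Step 3: in state A at pos 0, read 1 -> (A,1)->write 1,move R,goto A. Now: state=A, head=1, tape[-1..4]=011110 (head:   ^)
Step 4: in state A at pos 1, read 1 -> (A,1)->write 1,move R,goto A. Now: state=A, head=2, tape[-1..4]=011110 (head:    ^)
Step 5: in state A at pos 2, read 1 -> (A,1)->write 1,move R,goto A. Now: state=A, head=3, tape[-1..4]=011110 (head:     ^)
Step 6: in state A at pos 3, read 1 -> (A,1)->write 1,move R,goto A. Now: state=A, head=4, tape[-1..5]=0111100 (head:      ^)
Step 7: in state A at pos 4, read 0 -> (A,0)->write 1,move L,goto B. Now: state=B, head=3, tape[-1..5]=0111110 (head:     ^)

Answer: B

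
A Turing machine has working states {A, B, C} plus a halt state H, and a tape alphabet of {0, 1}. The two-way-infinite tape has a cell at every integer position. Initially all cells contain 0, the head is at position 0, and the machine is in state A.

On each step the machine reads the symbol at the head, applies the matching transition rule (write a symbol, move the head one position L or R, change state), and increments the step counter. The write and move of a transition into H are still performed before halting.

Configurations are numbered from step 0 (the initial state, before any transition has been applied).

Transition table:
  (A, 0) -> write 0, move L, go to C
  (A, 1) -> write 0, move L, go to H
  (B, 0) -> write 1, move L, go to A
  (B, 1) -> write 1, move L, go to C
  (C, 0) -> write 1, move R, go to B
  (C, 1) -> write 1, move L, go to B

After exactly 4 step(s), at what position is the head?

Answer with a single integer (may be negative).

Step 1: in state A at pos 0, read 0 -> (A,0)->write 0,move L,goto C. Now: state=C, head=-1, tape[-2..1]=0000 (head:  ^)
Step 2: in state C at pos -1, read 0 -> (C,0)->write 1,move R,goto B. Now: state=B, head=0, tape[-2..1]=0100 (head:   ^)
Step 3: in state B at pos 0, read 0 -> (B,0)->write 1,move L,goto A. Now: state=A, head=-1, tape[-2..1]=0110 (head:  ^)
Step 4: in state A at pos -1, read 1 -> (A,1)->write 0,move L,goto H. Now: state=H, head=-2, tape[-3..1]=00010 (head:  ^)

Answer: -2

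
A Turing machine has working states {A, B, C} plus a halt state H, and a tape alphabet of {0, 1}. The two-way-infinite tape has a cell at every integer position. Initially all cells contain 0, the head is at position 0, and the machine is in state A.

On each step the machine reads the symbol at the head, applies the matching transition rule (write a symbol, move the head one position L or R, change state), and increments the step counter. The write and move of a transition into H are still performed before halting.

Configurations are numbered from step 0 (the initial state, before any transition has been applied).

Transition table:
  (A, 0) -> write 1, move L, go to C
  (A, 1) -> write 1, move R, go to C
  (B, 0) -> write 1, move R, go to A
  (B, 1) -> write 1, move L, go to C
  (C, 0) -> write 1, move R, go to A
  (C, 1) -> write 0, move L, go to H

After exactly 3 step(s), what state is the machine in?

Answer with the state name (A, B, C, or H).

Answer: C

Derivation:
Step 1: in state A at pos 0, read 0 -> (A,0)->write 1,move L,goto C. Now: state=C, head=-1, tape[-2..1]=0010 (head:  ^)
Step 2: in state C at pos -1, read 0 -> (C,0)->write 1,move R,goto A. Now: state=A, head=0, tape[-2..1]=0110 (head:   ^)
Step 3: in state A at pos 0, read 1 -> (A,1)->write 1,move R,goto C. Now: state=C, head=1, tape[-2..2]=01100 (head:    ^)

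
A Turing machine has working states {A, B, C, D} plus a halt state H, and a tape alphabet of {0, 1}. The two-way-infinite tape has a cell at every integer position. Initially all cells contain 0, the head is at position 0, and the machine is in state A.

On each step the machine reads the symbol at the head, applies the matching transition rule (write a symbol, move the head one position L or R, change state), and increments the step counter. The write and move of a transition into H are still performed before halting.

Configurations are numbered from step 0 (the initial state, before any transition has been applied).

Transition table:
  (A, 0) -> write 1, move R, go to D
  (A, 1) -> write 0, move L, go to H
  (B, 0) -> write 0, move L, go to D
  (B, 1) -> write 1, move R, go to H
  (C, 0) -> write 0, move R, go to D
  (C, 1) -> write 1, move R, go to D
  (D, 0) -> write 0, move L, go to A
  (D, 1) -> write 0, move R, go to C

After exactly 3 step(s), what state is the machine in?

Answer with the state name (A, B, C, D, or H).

Answer: H

Derivation:
Step 1: in state A at pos 0, read 0 -> (A,0)->write 1,move R,goto D. Now: state=D, head=1, tape[-1..2]=0100 (head:   ^)
Step 2: in state D at pos 1, read 0 -> (D,0)->write 0,move L,goto A. Now: state=A, head=0, tape[-1..2]=0100 (head:  ^)
Step 3: in state A at pos 0, read 1 -> (A,1)->write 0,move L,goto H. Now: state=H, head=-1, tape[-2..2]=00000 (head:  ^)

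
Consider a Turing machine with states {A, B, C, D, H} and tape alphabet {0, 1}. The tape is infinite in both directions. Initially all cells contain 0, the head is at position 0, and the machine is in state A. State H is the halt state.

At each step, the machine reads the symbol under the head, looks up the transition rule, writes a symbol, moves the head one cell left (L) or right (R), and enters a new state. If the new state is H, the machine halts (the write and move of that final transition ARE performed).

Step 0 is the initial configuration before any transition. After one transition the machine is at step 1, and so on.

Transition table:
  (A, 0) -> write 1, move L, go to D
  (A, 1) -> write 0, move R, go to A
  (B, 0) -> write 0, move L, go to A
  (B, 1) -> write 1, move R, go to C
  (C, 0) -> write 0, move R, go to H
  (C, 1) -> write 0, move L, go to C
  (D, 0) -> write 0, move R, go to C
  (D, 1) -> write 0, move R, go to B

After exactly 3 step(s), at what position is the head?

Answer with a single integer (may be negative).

Step 1: in state A at pos 0, read 0 -> (A,0)->write 1,move L,goto D. Now: state=D, head=-1, tape[-2..1]=0010 (head:  ^)
Step 2: in state D at pos -1, read 0 -> (D,0)->write 0,move R,goto C. Now: state=C, head=0, tape[-2..1]=0010 (head:   ^)
Step 3: in state C at pos 0, read 1 -> (C,1)->write 0,move L,goto C. Now: state=C, head=-1, tape[-2..1]=0000 (head:  ^)

Answer: -1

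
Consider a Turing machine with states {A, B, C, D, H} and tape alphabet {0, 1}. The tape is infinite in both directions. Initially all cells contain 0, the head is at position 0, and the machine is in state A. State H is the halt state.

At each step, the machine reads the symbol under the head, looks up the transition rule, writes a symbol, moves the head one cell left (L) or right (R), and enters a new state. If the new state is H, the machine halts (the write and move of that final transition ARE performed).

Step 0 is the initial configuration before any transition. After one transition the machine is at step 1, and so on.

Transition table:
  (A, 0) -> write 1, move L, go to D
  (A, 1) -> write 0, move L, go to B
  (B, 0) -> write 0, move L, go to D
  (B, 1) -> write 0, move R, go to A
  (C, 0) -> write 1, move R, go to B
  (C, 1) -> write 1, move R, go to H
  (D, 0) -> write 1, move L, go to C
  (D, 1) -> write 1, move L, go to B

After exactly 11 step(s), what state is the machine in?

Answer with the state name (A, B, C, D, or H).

Step 1: in state A at pos 0, read 0 -> (A,0)->write 1,move L,goto D. Now: state=D, head=-1, tape[-2..1]=0010 (head:  ^)
Step 2: in state D at pos -1, read 0 -> (D,0)->write 1,move L,goto C. Now: state=C, head=-2, tape[-3..1]=00110 (head:  ^)
Step 3: in state C at pos -2, read 0 -> (C,0)->write 1,move R,goto B. Now: state=B, head=-1, tape[-3..1]=01110 (head:   ^)
Step 4: in state B at pos -1, read 1 -> (B,1)->write 0,move R,goto A. Now: state=A, head=0, tape[-3..1]=01010 (head:    ^)
Step 5: in state A at pos 0, read 1 -> (A,1)->write 0,move L,goto B. Now: state=B, head=-1, tape[-3..1]=01000 (head:   ^)
Step 6: in state B at pos -1, read 0 -> (B,0)->write 0,move L,goto D. Now: state=D, head=-2, tape[-3..1]=01000 (head:  ^)
Step 7: in state D at pos -2, read 1 -> (D,1)->write 1,move L,goto B. Now: state=B, head=-3, tape[-4..1]=001000 (head:  ^)
Step 8: in state B at pos -3, read 0 -> (B,0)->write 0,move L,goto D. Now: state=D, head=-4, tape[-5..1]=0001000 (head:  ^)
Step 9: in state D at pos -4, read 0 -> (D,0)->write 1,move L,goto C. Now: state=C, head=-5, tape[-6..1]=00101000 (head:  ^)
Step 10: in state C at pos -5, read 0 -> (C,0)->write 1,move R,goto B. Now: state=B, head=-4, tape[-6..1]=01101000 (head:   ^)
Step 11: in state B at pos -4, read 1 -> (B,1)->write 0,move R,goto A. Now: state=A, head=-3, tape[-6..1]=01001000 (head:    ^)

Answer: A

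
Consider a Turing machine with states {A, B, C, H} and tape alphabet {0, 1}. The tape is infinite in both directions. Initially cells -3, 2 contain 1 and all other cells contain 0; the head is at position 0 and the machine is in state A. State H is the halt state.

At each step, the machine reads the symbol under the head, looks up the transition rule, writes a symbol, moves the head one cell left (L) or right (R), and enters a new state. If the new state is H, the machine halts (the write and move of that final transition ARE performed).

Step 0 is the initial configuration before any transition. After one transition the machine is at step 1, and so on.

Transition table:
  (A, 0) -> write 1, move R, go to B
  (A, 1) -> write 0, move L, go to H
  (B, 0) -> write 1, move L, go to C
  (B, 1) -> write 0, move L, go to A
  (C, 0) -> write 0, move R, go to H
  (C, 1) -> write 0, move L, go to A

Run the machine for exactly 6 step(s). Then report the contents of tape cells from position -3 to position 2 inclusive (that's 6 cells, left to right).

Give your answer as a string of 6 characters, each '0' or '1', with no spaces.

Answer: 100111

Derivation:
Step 1: in state A at pos 0, read 0 -> (A,0)->write 1,move R,goto B. Now: state=B, head=1, tape[-4..3]=01001010 (head:      ^)
Step 2: in state B at pos 1, read 0 -> (B,0)->write 1,move L,goto C. Now: state=C, head=0, tape[-4..3]=01001110 (head:     ^)
Step 3: in state C at pos 0, read 1 -> (C,1)->write 0,move L,goto A. Now: state=A, head=-1, tape[-4..3]=01000110 (head:    ^)
Step 4: in state A at pos -1, read 0 -> (A,0)->write 1,move R,goto B. Now: state=B, head=0, tape[-4..3]=01010110 (head:     ^)
Step 5: in state B at pos 0, read 0 -> (B,0)->write 1,move L,goto C. Now: state=C, head=-1, tape[-4..3]=01011110 (head:    ^)
Step 6: in state C at pos -1, read 1 -> (C,1)->write 0,move L,goto A. Now: state=A, head=-2, tape[-4..3]=01001110 (head:   ^)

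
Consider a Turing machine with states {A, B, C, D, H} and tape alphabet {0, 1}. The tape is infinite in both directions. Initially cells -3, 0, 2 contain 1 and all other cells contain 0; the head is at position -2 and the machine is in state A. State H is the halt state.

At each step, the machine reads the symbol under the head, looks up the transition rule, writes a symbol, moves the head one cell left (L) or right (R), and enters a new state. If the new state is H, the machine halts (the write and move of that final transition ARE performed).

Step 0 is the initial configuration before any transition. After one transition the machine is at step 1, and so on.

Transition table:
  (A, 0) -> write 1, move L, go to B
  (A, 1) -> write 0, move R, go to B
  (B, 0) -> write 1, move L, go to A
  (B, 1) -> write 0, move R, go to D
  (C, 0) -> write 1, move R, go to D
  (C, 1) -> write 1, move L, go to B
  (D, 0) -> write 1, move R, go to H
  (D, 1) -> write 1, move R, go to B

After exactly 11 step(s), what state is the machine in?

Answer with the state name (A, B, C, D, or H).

Step 1: in state A at pos -2, read 0 -> (A,0)->write 1,move L,goto B. Now: state=B, head=-3, tape[-4..3]=01101010 (head:  ^)
Step 2: in state B at pos -3, read 1 -> (B,1)->write 0,move R,goto D. Now: state=D, head=-2, tape[-4..3]=00101010 (head:   ^)
Step 3: in state D at pos -2, read 1 -> (D,1)->write 1,move R,goto B. Now: state=B, head=-1, tape[-4..3]=00101010 (head:    ^)
Step 4: in state B at pos -1, read 0 -> (B,0)->write 1,move L,goto A. Now: state=A, head=-2, tape[-4..3]=00111010 (head:   ^)
Step 5: in state A at pos -2, read 1 -> (A,1)->write 0,move R,goto B. Now: state=B, head=-1, tape[-4..3]=00011010 (head:    ^)
Step 6: in state B at pos -1, read 1 -> (B,1)->write 0,move R,goto D. Now: state=D, head=0, tape[-4..3]=00001010 (head:     ^)
Step 7: in state D at pos 0, read 1 -> (D,1)->write 1,move R,goto B. Now: state=B, head=1, tape[-4..3]=00001010 (head:      ^)
Step 8: in state B at pos 1, read 0 -> (B,0)->write 1,move L,goto A. Now: state=A, head=0, tape[-4..3]=00001110 (head:     ^)
Step 9: in state A at pos 0, read 1 -> (A,1)->write 0,move R,goto B. Now: state=B, head=1, tape[-4..3]=00000110 (head:      ^)
Step 10: in state B at pos 1, read 1 -> (B,1)->write 0,move R,goto D. Now: state=D, head=2, tape[-4..3]=00000010 (head:       ^)
Step 11: in state D at pos 2, read 1 -> (D,1)->write 1,move R,goto B. Now: state=B, head=3, tape[-4..4]=000000100 (head:        ^)

Answer: B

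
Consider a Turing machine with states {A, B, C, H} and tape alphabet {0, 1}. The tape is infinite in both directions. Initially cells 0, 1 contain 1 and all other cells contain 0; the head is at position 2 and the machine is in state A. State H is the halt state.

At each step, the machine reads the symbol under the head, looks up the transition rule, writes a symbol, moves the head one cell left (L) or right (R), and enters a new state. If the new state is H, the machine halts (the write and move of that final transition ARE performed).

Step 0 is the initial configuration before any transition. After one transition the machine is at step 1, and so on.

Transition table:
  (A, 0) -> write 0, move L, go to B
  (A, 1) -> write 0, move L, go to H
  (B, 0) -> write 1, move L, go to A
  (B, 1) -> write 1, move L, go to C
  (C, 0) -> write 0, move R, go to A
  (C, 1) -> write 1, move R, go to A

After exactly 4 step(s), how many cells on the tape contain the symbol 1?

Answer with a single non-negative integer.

Answer: 1

Derivation:
Step 1: in state A at pos 2, read 0 -> (A,0)->write 0,move L,goto B. Now: state=B, head=1, tape[-1..3]=01100 (head:   ^)
Step 2: in state B at pos 1, read 1 -> (B,1)->write 1,move L,goto C. Now: state=C, head=0, tape[-1..3]=01100 (head:  ^)
Step 3: in state C at pos 0, read 1 -> (C,1)->write 1,move R,goto A. Now: state=A, head=1, tape[-1..3]=01100 (head:   ^)
Step 4: in state A at pos 1, read 1 -> (A,1)->write 0,move L,goto H. Now: state=H, head=0, tape[-1..3]=01000 (head:  ^)
Cells containing 1 after step 4: {0} -> 1 cell(s)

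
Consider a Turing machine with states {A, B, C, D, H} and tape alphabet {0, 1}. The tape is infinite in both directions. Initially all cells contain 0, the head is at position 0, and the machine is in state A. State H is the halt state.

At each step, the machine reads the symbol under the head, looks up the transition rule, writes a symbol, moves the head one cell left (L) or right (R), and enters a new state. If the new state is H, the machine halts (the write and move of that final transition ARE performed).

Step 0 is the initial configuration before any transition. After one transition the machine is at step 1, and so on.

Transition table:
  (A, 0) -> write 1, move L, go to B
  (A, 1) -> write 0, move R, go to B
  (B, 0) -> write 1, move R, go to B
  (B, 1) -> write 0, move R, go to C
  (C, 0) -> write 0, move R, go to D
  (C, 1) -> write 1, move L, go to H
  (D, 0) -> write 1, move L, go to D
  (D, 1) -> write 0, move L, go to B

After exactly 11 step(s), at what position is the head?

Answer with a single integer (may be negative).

Step 1: in state A at pos 0, read 0 -> (A,0)->write 1,move L,goto B. Now: state=B, head=-1, tape[-2..1]=0010 (head:  ^)
Step 2: in state B at pos -1, read 0 -> (B,0)->write 1,move R,goto B. Now: state=B, head=0, tape[-2..1]=0110 (head:   ^)
Step 3: in state B at pos 0, read 1 -> (B,1)->write 0,move R,goto C. Now: state=C, head=1, tape[-2..2]=01000 (head:    ^)
Step 4: in state C at pos 1, read 0 -> (C,0)->write 0,move R,goto D. Now: state=D, head=2, tape[-2..3]=010000 (head:     ^)
Step 5: in state D at pos 2, read 0 -> (D,0)->write 1,move L,goto D. Now: state=D, head=1, tape[-2..3]=010010 (head:    ^)
Step 6: in state D at pos 1, read 0 -> (D,0)->write 1,move L,goto D. Now: state=D, head=0, tape[-2..3]=010110 (head:   ^)
Step 7: in state D at pos 0, read 0 -> (D,0)->write 1,move L,goto D. Now: state=D, head=-1, tape[-2..3]=011110 (head:  ^)
Step 8: in state D at pos -1, read 1 -> (D,1)->write 0,move L,goto B. Now: state=B, head=-2, tape[-3..3]=0001110 (head:  ^)
Step 9: in state B at pos -2, read 0 -> (B,0)->write 1,move R,goto B. Now: state=B, head=-1, tape[-3..3]=0101110 (head:   ^)
Step 10: in state B at pos -1, read 0 -> (B,0)->write 1,move R,goto B. Now: state=B, head=0, tape[-3..3]=0111110 (head:    ^)
Step 11: in state B at pos 0, read 1 -> (B,1)->write 0,move R,goto C. Now: state=C, head=1, tape[-3..3]=0110110 (head:     ^)

Answer: 1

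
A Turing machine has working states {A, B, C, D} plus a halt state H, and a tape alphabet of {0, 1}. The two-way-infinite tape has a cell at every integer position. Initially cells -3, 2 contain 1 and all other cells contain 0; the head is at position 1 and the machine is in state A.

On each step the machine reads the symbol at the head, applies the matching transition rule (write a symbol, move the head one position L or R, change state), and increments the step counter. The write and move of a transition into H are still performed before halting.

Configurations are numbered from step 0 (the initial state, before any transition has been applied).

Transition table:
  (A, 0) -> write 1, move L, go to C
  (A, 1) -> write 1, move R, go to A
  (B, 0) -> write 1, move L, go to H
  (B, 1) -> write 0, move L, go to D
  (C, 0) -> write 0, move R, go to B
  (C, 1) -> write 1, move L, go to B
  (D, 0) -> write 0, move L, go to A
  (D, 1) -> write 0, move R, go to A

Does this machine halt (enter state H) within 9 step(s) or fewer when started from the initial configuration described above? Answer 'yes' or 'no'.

Step 1: in state A at pos 1, read 0 -> (A,0)->write 1,move L,goto C. Now: state=C, head=0, tape[-4..3]=01000110 (head:     ^)
Step 2: in state C at pos 0, read 0 -> (C,0)->write 0,move R,goto B. Now: state=B, head=1, tape[-4..3]=01000110 (head:      ^)
Step 3: in state B at pos 1, read 1 -> (B,1)->write 0,move L,goto D. Now: state=D, head=0, tape[-4..3]=01000010 (head:     ^)
Step 4: in state D at pos 0, read 0 -> (D,0)->write 0,move L,goto A. Now: state=A, head=-1, tape[-4..3]=01000010 (head:    ^)
Step 5: in state A at pos -1, read 0 -> (A,0)->write 1,move L,goto C. Now: state=C, head=-2, tape[-4..3]=01010010 (head:   ^)
Step 6: in state C at pos -2, read 0 -> (C,0)->write 0,move R,goto B. Now: state=B, head=-1, tape[-4..3]=01010010 (head:    ^)
Step 7: in state B at pos -1, read 1 -> (B,1)->write 0,move L,goto D. Now: state=D, head=-2, tape[-4..3]=01000010 (head:   ^)
Step 8: in state D at pos -2, read 0 -> (D,0)->write 0,move L,goto A. Now: state=A, head=-3, tape[-4..3]=01000010 (head:  ^)
Step 9: in state A at pos -3, read 1 -> (A,1)->write 1,move R,goto A. Now: state=A, head=-2, tape[-4..3]=01000010 (head:   ^)
After 9 step(s): state = A (not H) -> not halted within 9 -> no

Answer: no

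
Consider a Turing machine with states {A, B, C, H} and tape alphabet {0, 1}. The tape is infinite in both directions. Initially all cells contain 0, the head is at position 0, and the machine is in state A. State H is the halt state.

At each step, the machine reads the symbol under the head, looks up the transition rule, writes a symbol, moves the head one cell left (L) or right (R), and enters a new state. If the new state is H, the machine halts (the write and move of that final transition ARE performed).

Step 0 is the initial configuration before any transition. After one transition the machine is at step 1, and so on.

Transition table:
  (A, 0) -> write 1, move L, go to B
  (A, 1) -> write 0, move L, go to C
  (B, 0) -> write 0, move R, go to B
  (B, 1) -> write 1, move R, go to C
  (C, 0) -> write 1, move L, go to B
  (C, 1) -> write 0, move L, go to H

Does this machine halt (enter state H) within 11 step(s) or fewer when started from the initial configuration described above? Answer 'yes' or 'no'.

Step 1: in state A at pos 0, read 0 -> (A,0)->write 1,move L,goto B. Now: state=B, head=-1, tape[-2..1]=0010 (head:  ^)
Step 2: in state B at pos -1, read 0 -> (B,0)->write 0,move R,goto B. Now: state=B, head=0, tape[-2..1]=0010 (head:   ^)
Step 3: in state B at pos 0, read 1 -> (B,1)->write 1,move R,goto C. Now: state=C, head=1, tape[-2..2]=00100 (head:    ^)
Step 4: in state C at pos 1, read 0 -> (C,0)->write 1,move L,goto B. Now: state=B, head=0, tape[-2..2]=00110 (head:   ^)
Step 5: in state B at pos 0, read 1 -> (B,1)->write 1,move R,goto C. Now: state=C, head=1, tape[-2..2]=00110 (head:    ^)
Step 6: in state C at pos 1, read 1 -> (C,1)->write 0,move L,goto H. Now: state=H, head=0, tape[-2..2]=00100 (head:   ^)
State H reached at step 6; 6 <= 11 -> yes

Answer: yes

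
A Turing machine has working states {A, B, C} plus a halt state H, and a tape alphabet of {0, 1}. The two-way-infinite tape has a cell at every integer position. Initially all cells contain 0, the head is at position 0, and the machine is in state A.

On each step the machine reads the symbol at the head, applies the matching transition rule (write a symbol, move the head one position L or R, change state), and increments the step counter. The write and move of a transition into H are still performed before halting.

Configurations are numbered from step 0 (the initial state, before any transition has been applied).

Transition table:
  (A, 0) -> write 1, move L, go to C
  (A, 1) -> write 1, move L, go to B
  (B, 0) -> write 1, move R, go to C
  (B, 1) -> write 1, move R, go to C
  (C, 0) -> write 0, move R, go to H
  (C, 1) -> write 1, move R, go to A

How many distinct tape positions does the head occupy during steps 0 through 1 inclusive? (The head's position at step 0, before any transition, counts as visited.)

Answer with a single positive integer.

Answer: 2

Derivation:
Step 1: in state A at pos 0, read 0 -> (A,0)->write 1,move L,goto C. Now: state=C, head=-1, tape[-2..1]=0010 (head:  ^)
Head positions at steps 0..1: starting at 0, distinct positions visited = {-1, 0} -> 2 position(s)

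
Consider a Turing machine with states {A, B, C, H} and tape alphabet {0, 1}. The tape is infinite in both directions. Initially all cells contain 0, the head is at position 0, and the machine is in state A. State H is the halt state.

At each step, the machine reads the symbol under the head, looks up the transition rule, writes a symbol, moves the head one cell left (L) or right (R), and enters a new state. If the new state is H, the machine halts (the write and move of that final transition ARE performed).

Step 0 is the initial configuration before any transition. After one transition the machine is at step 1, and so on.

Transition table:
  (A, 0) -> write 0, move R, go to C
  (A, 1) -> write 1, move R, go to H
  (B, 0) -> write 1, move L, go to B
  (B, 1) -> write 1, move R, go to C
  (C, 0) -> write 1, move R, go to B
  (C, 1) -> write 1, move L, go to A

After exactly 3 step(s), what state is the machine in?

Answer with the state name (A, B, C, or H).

Answer: B

Derivation:
Step 1: in state A at pos 0, read 0 -> (A,0)->write 0,move R,goto C. Now: state=C, head=1, tape[-1..2]=0000 (head:   ^)
Step 2: in state C at pos 1, read 0 -> (C,0)->write 1,move R,goto B. Now: state=B, head=2, tape[-1..3]=00100 (head:    ^)
Step 3: in state B at pos 2, read 0 -> (B,0)->write 1,move L,goto B. Now: state=B, head=1, tape[-1..3]=00110 (head:   ^)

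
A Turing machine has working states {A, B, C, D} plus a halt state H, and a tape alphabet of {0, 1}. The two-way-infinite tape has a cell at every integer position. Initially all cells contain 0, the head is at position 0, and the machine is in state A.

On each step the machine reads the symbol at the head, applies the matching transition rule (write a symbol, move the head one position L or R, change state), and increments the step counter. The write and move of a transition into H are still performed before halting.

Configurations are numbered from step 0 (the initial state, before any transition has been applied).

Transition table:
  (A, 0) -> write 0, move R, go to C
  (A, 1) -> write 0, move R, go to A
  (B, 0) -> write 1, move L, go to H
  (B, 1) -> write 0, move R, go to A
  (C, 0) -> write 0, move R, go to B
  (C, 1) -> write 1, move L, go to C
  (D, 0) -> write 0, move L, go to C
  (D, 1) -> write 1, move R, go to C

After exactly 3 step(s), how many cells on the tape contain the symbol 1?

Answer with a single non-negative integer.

Step 1: in state A at pos 0, read 0 -> (A,0)->write 0,move R,goto C. Now: state=C, head=1, tape[-1..2]=0000 (head:   ^)
Step 2: in state C at pos 1, read 0 -> (C,0)->write 0,move R,goto B. Now: state=B, head=2, tape[-1..3]=00000 (head:    ^)
Step 3: in state B at pos 2, read 0 -> (B,0)->write 1,move L,goto H. Now: state=H, head=1, tape[-1..3]=00010 (head:   ^)
Cells containing 1 after step 3: {2} -> 1 cell(s)

Answer: 1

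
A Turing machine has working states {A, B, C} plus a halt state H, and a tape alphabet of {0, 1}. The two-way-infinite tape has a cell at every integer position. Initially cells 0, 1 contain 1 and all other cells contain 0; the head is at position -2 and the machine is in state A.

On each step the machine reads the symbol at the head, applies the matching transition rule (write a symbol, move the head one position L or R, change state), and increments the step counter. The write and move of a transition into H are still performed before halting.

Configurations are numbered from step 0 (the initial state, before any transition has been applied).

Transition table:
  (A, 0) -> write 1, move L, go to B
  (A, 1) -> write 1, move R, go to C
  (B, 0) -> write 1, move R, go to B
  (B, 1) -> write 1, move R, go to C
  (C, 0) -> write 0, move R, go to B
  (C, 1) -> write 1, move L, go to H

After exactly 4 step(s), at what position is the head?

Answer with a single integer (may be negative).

Answer: 0

Derivation:
Step 1: in state A at pos -2, read 0 -> (A,0)->write 1,move L,goto B. Now: state=B, head=-3, tape[-4..2]=0010110 (head:  ^)
Step 2: in state B at pos -3, read 0 -> (B,0)->write 1,move R,goto B. Now: state=B, head=-2, tape[-4..2]=0110110 (head:   ^)
Step 3: in state B at pos -2, read 1 -> (B,1)->write 1,move R,goto C. Now: state=C, head=-1, tape[-4..2]=0110110 (head:    ^)
Step 4: in state C at pos -1, read 0 -> (C,0)->write 0,move R,goto B. Now: state=B, head=0, tape[-4..2]=0110110 (head:     ^)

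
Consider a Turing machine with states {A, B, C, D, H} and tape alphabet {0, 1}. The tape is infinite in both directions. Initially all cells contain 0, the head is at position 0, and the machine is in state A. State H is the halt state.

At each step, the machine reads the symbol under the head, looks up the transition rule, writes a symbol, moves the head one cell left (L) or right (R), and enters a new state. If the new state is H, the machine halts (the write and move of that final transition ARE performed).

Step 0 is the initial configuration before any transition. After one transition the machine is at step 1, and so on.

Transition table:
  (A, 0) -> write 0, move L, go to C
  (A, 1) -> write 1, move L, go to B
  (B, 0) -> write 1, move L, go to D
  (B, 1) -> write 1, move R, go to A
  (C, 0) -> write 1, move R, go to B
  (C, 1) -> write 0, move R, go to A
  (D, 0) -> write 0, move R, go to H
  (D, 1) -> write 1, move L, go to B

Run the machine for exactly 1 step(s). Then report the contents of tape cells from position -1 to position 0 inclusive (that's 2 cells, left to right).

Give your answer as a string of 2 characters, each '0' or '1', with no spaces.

Step 1: in state A at pos 0, read 0 -> (A,0)->write 0,move L,goto C. Now: state=C, head=-1, tape[-2..1]=0000 (head:  ^)

Answer: 00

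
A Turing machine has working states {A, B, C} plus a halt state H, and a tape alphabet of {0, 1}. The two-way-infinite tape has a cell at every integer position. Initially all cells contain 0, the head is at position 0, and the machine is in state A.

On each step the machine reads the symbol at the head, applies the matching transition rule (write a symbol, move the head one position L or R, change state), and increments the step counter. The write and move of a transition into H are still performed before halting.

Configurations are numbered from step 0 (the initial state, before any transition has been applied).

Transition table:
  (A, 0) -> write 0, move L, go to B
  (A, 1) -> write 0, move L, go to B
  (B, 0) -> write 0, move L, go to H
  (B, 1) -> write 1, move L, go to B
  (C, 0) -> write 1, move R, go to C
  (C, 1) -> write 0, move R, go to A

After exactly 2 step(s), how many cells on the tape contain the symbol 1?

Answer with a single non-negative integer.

Answer: 0

Derivation:
Step 1: in state A at pos 0, read 0 -> (A,0)->write 0,move L,goto B. Now: state=B, head=-1, tape[-2..1]=0000 (head:  ^)
Step 2: in state B at pos -1, read 0 -> (B,0)->write 0,move L,goto H. Now: state=H, head=-2, tape[-3..1]=00000 (head:  ^)
No cell contains 1 after step 2 -> 0 cell(s)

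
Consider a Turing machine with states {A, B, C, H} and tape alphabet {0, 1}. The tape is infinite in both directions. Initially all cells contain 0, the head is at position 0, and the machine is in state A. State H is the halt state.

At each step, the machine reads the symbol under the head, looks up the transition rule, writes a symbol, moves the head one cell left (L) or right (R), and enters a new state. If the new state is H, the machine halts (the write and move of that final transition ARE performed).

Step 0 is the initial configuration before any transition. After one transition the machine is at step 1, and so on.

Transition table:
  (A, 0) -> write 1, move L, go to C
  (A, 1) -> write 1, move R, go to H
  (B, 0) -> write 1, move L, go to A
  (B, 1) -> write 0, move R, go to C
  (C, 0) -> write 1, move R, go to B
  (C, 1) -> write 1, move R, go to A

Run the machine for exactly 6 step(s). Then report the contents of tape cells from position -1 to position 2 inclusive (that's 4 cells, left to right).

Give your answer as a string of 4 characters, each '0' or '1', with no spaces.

Step 1: in state A at pos 0, read 0 -> (A,0)->write 1,move L,goto C. Now: state=C, head=-1, tape[-2..1]=0010 (head:  ^)
Step 2: in state C at pos -1, read 0 -> (C,0)->write 1,move R,goto B. Now: state=B, head=0, tape[-2..1]=0110 (head:   ^)
Step 3: in state B at pos 0, read 1 -> (B,1)->write 0,move R,goto C. Now: state=C, head=1, tape[-2..2]=01000 (head:    ^)
Step 4: in state C at pos 1, read 0 -> (C,0)->write 1,move R,goto B. Now: state=B, head=2, tape[-2..3]=010100 (head:     ^)
Step 5: in state B at pos 2, read 0 -> (B,0)->write 1,move L,goto A. Now: state=A, head=1, tape[-2..3]=010110 (head:    ^)
Step 6: in state A at pos 1, read 1 -> (A,1)->write 1,move R,goto H. Now: state=H, head=2, tape[-2..3]=010110 (head:     ^)

Answer: 1011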